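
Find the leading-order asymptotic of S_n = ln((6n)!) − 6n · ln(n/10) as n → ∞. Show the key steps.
S_n ~ 6n · (ln 60 − 1) + O(ln n)

Stirling: ln((6n)!) = 6n ln(6n) − 6n + O(ln n).
  S_n = 6n ln(6n) − 6n − 6n ln(n/10) + O(ln n)
      = 6n ln(6n) − 6n ln n + 6n ln 10 − 6n + O(ln n)
      = 6n ln 6 + 6n ln 10 − 6n + O(ln n)
      = 6n (ln 60 − 1) + O(ln n).
Numerically ln(60) − 1 ≈ 3.0943.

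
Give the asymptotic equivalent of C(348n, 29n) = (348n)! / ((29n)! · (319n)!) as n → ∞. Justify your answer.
C(348n, 29n) ~ (8916100448256/285311670611)^(29n) · sqrt(6/(11π·29n))

Write N = 29n. Apply Stirling to each factorial:
  (12N)! ~ sqrt(2π·12N) · (12N/e)^(12N),
  N! ~ sqrt(2π N) · (N/e)^N,
  (11N)! ~ sqrt(2π·11N) · (11N/e)^(11N).
The exponential factors combine to (12N)^(12N) / (N^N · (11N)^(11N)) = 12^(12N)/11^(11N) = (12^12/11^11)^N = (8916100448256/285311670611)^N.
The square-root prefactors combine to sqrt(2π·12N) / (sqrt(2π N)·sqrt(2π·11N)) = sqrt(12 / (2π·11·N)) = sqrt(6/(11π·29n)).
Substituting N = 29n: C(348n, 29n) ~ (8916100448256/285311670611)^(29n) · sqrt(6/(11π·29n)).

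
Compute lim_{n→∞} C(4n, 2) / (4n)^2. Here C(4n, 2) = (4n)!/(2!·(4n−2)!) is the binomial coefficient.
lim = 1/2! = 1/2

With N = 4n → ∞: C(N, 2) / N^2 = [N(N−1)…(N−1)] / (2! · N^2) = (1/2!) · 1 · (1 − 1/(4n)). Each factor → 1 as N → ∞, so the limit is 1/2! = 1/2.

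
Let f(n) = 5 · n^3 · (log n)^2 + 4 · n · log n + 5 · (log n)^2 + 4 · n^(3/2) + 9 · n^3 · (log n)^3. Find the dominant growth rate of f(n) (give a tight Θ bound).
f(n) ∈ Θ(n^3 · (log n)^3)

Compare the terms by growth order. For large n, n^a · (log n)^b dominates n^a' · (log n)^b' iff a > a', or (a = a' and b > b'). Ranking the 5 terms shows the dominant one is 9 · n^3 · (log n)^3. Hence f(n) ∈ Θ(n^3 · (log n)^3).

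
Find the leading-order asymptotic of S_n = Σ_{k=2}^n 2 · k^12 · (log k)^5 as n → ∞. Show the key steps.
S_n ~ 2 · n^13 · (log n)^5 / 13

By integral comparison, S_n = ∫_1^n 2 · x^12 · (log x)^5 dx + O(n^12 · (log n)^5). For the integral, the leading term of ∫_1^n x^12 (log x)^5 dx is n^13/13 · (log n)^5 (by repeated integration by parts; each step lowers the log-exponent and produces a relatively O(1/log n) correction). Hence S_n ~ 2 · n^13 · (log n)^5 / 13.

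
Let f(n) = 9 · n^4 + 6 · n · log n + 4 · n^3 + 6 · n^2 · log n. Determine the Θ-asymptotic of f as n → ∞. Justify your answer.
f(n) ∈ Θ(n^4)

Compare the terms by growth order. For large n, n^a · (log n)^b dominates n^a' · (log n)^b' iff a > a', or (a = a' and b > b'). Ranking the 4 terms shows the dominant one is 9 · n^4. Hence f(n) ∈ Θ(n^4).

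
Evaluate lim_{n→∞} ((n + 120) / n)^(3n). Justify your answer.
lim = e^360

Rewrite as (1 + 120/n)^(3n). By the standard limit (1 + x/n)^n → e^x, we have (1 + 120/n)^n → e^120, and raising to the 3rd power gives e^360.
More precisely, ln[(1 + 120/n)^(3n)] = 3n · ln(1 + 120/n) = 3n · (120/n + O(1/n^2)) = 360 + O(1/n) → 360.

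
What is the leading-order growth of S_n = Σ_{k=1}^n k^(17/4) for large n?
S_n ~ (4/21) · n^(21/4)

Integral comparison: Σ_{k=1}^n k^(17/4) = ∫_0^n x^(17/4) dx + O(n^(17/4)). The integral is n^(1 + 17/4) / (1 + 17/4) = n^((17+4)/4) / ((17+4)/4) = (4/21) · n^(21/4).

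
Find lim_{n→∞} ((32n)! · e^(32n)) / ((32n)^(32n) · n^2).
lim = 0

Stirling: (32n)! ~ sqrt(2π·32n) · (32n/e)^(32n). Hence
  (32n)! · e^(32n) / (32n)^(32n) ~ sqrt(2π·32n).
Dividing by n^2: sqrt(2π·32n) / n^2 = sqrt(2π·32) · n^((1−4)/2), so the expression behaves like sqrt(2π·32) · n^((1−4)/2) → 0.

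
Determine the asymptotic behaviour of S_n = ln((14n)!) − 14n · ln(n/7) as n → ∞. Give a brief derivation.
S_n ~ 14n · (ln 98 − 1) + O(ln n)

Stirling: ln((14n)!) = 14n ln(14n) − 14n + O(ln n).
  S_n = 14n ln(14n) − 14n − 14n ln(n/7) + O(ln n)
      = 14n ln(14n) − 14n ln n + 14n ln 7 − 14n + O(ln n)
      = 14n ln 14 + 14n ln 7 − 14n + O(ln n)
      = 14n (ln 98 − 1) + O(ln n).
Numerically ln(98) − 1 ≈ 3.5850.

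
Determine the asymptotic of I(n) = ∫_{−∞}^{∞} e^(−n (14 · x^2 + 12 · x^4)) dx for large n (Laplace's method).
I(n) ~ sqrt(π/(14n))

φ(x) = 14 · x^2 + 12 · x^4 has its unique global minimum at x* = 0 (since φ'(x) = 28x + 48x^3 = 0 only at x = 0 for real x with both coefficients positive, and φ → ∞ as |x| → ∞). At x* = 0, φ(0) = 0 and φ''(0) = 28. Laplace's method then gives
  I(n) ~ sqrt(2π / (n · φ''(0))) · e^(−n φ(0)) = sqrt(2π / (28n)) = sqrt(π/(14n)).
The 12 · x^4 term contributes only at subleading order (an O(1/n) relative correction).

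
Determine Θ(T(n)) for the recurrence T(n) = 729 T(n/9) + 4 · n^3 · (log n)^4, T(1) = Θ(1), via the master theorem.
T(n) = Θ(n^3 · (log n)^5)

Here log_9 729 = 3 and f(n) = 4 · n^3 · (log n)^4 = Θ(n^(log_9 729) · (log n)^4). This is the extended Case 2 of the master theorem (f matches the critical exponent up to log factors), giving T(n) = Θ(n^(log_9 729) · (log n)^(4+1)) = Θ(n^3 · (log n)^5).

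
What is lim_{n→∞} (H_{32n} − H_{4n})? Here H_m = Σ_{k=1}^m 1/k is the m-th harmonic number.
lim = ln(32/4) = ln 8

Euler-Maclaurin gives H_m = ln m + γ + 1/(2m) + O(1/m^2). The γ and O(1/m) terms cancel in the difference:
  H_{32n} − H_{4n} = ln(32n) − ln(4n) + O(1/n) = ln(32/4) + O(1/n).
Hence the limit is ln(32/4) = ln 8.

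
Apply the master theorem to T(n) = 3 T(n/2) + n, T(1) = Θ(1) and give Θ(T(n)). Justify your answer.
T(n) = Θ(n^(log_2 3))

Master theorem: compare f(n) = n to n^(log_2 3) where log_2 3 ≈ 1.585. Since 1 < log_2 3, we have f(n) = O(n^(log_2 3 − ε)) for some ε > 0 — Case 1. Hence T(n) = Θ(n^(log_2 3)).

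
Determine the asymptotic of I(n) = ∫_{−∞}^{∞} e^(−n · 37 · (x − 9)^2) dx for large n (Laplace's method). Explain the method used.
I(n) = sqrt(π/(37n))

Here φ(x) = 37 · (x − 9)^2 has its unique minimum at x* = 9 with φ(x*) = 0 and φ''(x*) = 74. Laplace's method gives
  I(n) ~ e^(−n φ(x*)) · sqrt(2π / (n · φ''(x*))) = sqrt(2π / (74n)) = sqrt(π/(37n)).
This is exact: substituting u = (x − 9)·sqrt(37n) gives I(n) = (1/sqrt(37n)) ∫_{−∞}^{∞} e^(−u^2) du = sqrt(π/(37n)).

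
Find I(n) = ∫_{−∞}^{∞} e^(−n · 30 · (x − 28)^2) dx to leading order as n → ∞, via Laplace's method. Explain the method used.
I(n) = sqrt(π/(30n))

Here φ(x) = 30 · (x − 28)^2 has its unique minimum at x* = 28 with φ(x*) = 0 and φ''(x*) = 60. Laplace's method gives
  I(n) ~ e^(−n φ(x*)) · sqrt(2π / (n · φ''(x*))) = sqrt(2π / (60n)) = sqrt(π/(30n)).
This is exact: substituting u = (x − 28)·sqrt(30n) gives I(n) = (1/sqrt(30n)) ∫_{−∞}^{∞} e^(−u^2) du = sqrt(π/(30n)).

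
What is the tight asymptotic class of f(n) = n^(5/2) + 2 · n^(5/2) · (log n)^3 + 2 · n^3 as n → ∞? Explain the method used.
f(n) ∈ Θ(n^3)

Compare the terms by growth order. For large n, n^a · (log n)^b dominates n^a' · (log n)^b' iff a > a', or (a = a' and b > b'). Ranking the 3 terms shows the dominant one is 2 · n^3. Hence f(n) ∈ Θ(n^3).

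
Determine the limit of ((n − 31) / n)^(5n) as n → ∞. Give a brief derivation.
lim = e^(−155)

Rewrite as (1 − 31/n)^(5n). By the standard limit (1 + x/n)^n → e^x, we have (1 − 31/n)^n → e^(−31), and raising to the 5th power gives e^(−155).
More precisely, ln[(1 − 31/n)^(5n)] = 5n · ln(1 − 31/n) = 5n · (-31/n + O(1/n^2)) = -155 + O(1/n) → -155.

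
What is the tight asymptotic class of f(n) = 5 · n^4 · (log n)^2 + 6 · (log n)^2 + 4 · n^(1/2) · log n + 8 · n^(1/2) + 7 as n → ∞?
f(n) ∈ Θ(n^4 · (log n)^2)

Compare the terms by growth order. For large n, n^a · (log n)^b dominates n^a' · (log n)^b' iff a > a', or (a = a' and b > b'). Ranking the 5 terms shows the dominant one is 5 · n^4 · (log n)^2. Hence f(n) ∈ Θ(n^4 · (log n)^2).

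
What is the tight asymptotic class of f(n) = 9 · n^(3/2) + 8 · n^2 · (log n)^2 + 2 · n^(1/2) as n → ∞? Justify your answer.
f(n) ∈ Θ(n^2 · (log n)^2)

Compare the terms by growth order. For large n, n^a · (log n)^b dominates n^a' · (log n)^b' iff a > a', or (a = a' and b > b'). Ranking the 3 terms shows the dominant one is 8 · n^2 · (log n)^2. Hence f(n) ∈ Θ(n^2 · (log n)^2).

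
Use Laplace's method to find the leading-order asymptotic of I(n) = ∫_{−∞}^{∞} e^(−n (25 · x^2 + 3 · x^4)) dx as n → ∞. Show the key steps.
I(n) ~ sqrt(π/(25n))

φ(x) = 25 · x^2 + 3 · x^4 has its unique global minimum at x* = 0 (since φ'(x) = 50x + 12x^3 = 0 only at x = 0 for real x with both coefficients positive, and φ → ∞ as |x| → ∞). At x* = 0, φ(0) = 0 and φ''(0) = 50. Laplace's method then gives
  I(n) ~ sqrt(2π / (n · φ''(0))) · e^(−n φ(0)) = sqrt(2π / (50n)) = sqrt(π/(25n)).
The 3 · x^4 term contributes only at subleading order (an O(1/n) relative correction).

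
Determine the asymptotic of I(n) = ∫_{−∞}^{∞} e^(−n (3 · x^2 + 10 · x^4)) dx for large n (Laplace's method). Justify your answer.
I(n) ~ sqrt(π/(3n))

φ(x) = 3 · x^2 + 10 · x^4 has its unique global minimum at x* = 0 (since φ'(x) = 6x + 40x^3 = 0 only at x = 0 for real x with both coefficients positive, and φ → ∞ as |x| → ∞). At x* = 0, φ(0) = 0 and φ''(0) = 6. Laplace's method then gives
  I(n) ~ sqrt(2π / (n · φ''(0))) · e^(−n φ(0)) = sqrt(2π / (6n)) = sqrt(π/(3n)).
The 10 · x^4 term contributes only at subleading order (an O(1/n) relative correction).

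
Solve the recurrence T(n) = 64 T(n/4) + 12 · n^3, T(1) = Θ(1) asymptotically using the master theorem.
T(n) = Θ(n^3 log n)

log_4 64 = 3, and f(n) = 12 · n^3 = Θ(n^(log_4 64)). This is Case 2 of the master theorem: T(n) = Θ(f(n) · log n) = Θ(n^3 log n).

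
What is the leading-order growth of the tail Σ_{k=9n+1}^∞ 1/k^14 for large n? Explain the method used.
Σ_{k>9n} 1/k^14 ~ 1/(13 · (9n)^13)

Compare to the integral: ∫_{9n}^∞ x^(−14) dx = [−x^(−13)/13]_{9n}^∞ = 1/((14−1)·(9n)^13). Euler-Maclaurin then gives
  Σ_{k>9n} 1/k^14 = ∫_{9n}^∞ dx/x^14 − 1/(2·(9n)^14) + O(1/(9n)^15).
(Equivalently this is ζ(14) − Σ_{k≤9n} 1/k^14.)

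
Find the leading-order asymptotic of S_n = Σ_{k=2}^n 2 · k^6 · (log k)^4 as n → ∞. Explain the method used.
S_n ~ 2 · n^7 · (log n)^4 / 7

By integral comparison, S_n = ∫_1^n 2 · x^6 · (log x)^4 dx + O(n^6 · (log n)^4). For the integral, the leading term of ∫_1^n x^6 (log x)^4 dx is n^7/7 · (log n)^4 (by repeated integration by parts; each step lowers the log-exponent and produces a relatively O(1/log n) correction). Hence S_n ~ 2 · n^7 · (log n)^4 / 7.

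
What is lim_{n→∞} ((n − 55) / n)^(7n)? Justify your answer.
lim = e^(−385)

Rewrite as (1 − 55/n)^(7n). By the standard limit (1 + x/n)^n → e^x, we have (1 − 55/n)^n → e^(−55), and raising to the 7th power gives e^(−385).
More precisely, ln[(1 − 55/n)^(7n)] = 7n · ln(1 − 55/n) = 7n · (-55/n + O(1/n^2)) = -385 + O(1/n) → -385.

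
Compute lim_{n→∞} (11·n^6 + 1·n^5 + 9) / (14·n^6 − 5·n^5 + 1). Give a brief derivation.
lim = 11/14

For large n the leading n^6 terms dominate both numerator and denominator. Dividing top and bottom by n^6, every other term tends to 0, leaving 11/14.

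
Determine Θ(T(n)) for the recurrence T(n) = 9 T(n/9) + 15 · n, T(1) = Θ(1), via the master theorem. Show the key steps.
T(n) = Θ(n log n)

log_9 9 = 1, and f(n) = 15 · n = Θ(n^(log_9 9)). This is Case 2 of the master theorem: T(n) = Θ(f(n) · log n) = Θ(n log n).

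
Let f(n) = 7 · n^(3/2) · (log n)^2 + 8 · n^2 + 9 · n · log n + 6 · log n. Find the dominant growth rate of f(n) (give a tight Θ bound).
f(n) ∈ Θ(n^2)

Compare the terms by growth order. For large n, n^a · (log n)^b dominates n^a' · (log n)^b' iff a > a', or (a = a' and b > b'). Ranking the 4 terms shows the dominant one is 8 · n^2. Hence f(n) ∈ Θ(n^2).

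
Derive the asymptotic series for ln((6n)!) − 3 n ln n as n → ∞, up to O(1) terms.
ln((6n)!) − 3 n ln n = 3 n ln n + 6(ln 6 − 1) n + (1/2) ln(2π·6n) + O(1/n)

Stirling: ln((6n)!) = 6n ln(6n) − 6n + (1/2) ln(2π·6n) + O(1/n).
Expand 6n ln(6n) = 6n (ln n + ln 6) = 6n ln n + 6n ln 6.
Subtract 3n ln n: leading term is (6 − 3) n ln n = 3 n ln n. The next term is 6n ln 6 − 6n = 6(ln 6 − 1) n. Then the (1/2) ln(2π·6n) correction.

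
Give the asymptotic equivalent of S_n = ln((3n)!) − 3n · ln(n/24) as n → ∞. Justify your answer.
S_n ~ 3n · (ln 72 − 1) + O(ln n)

Stirling: ln((3n)!) = 3n ln(3n) − 3n + O(ln n).
  S_n = 3n ln(3n) − 3n − 3n ln(n/24) + O(ln n)
      = 3n ln(3n) − 3n ln n + 3n ln 24 − 3n + O(ln n)
      = 3n ln 3 + 3n ln 24 − 3n + O(ln n)
      = 3n (ln 72 − 1) + O(ln n).
Numerically ln(72) − 1 ≈ 3.2767.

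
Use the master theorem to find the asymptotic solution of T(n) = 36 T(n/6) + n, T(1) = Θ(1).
T(n) = Θ(n^2)

Master theorem: compare f(n) = n to n^(log_6 36) where log_6 36 = 2. Since 1 < log_6 36, we have f(n) = O(n^(log_6 36 − ε)) for some ε > 0 — Case 1. Hence T(n) = Θ(n^(log_6 36)) = Θ(n^2).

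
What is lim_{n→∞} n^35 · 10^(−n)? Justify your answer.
lim = 0

Exponentials with base > 1 dominate every fixed polynomial: for any fixed c, n^c / 10^n → 0 as n → ∞ (e.g. by the ratio test, or by writing 10^n = e^(n ln 10) and noting e^(n ln 10) / n^c → ∞). Hence n^35 · 10^(−n) = n^35 / 10^n → 0.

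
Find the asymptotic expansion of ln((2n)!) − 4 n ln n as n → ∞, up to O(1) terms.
ln((2n)!) − 4 n ln n = −2 n ln n + 2(ln 2 − 1) n + (1/2) ln(2π·2n) + O(1/n)

Stirling: ln((2n)!) = 2n ln(2n) − 2n + (1/2) ln(2π·2n) + O(1/n).
Expand 2n ln(2n) = 2n (ln n + ln 2) = 2n ln n + 2n ln 2.
Subtract 4n ln n: leading term is (2 − 4) n ln n = −2 n ln n. The next term is 2n ln 2 − 2n = 2(ln 2 − 1) n. Then the (1/2) ln(2π·2n) correction.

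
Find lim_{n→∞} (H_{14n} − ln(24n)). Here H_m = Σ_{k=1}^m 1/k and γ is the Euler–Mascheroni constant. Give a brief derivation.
lim = ln(7/12) + γ

By Euler-Maclaurin, H_m = ln m + γ + O(1/m). So
  H_{14n} − ln(24n) = ln(14n) + γ − ln(24n) + O(1/n)
                       = ln(14/24) + γ + O(1/n).
Hence the limit is ln(14/24) + γ (= ln(7/12)).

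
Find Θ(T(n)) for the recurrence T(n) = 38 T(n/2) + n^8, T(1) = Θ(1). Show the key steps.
T(n) = Θ(n^8)

log_2 38 ≈ 5.248. f(n) = n^8 dominates n^(log_2 38) since 8 > 5.248, and the regularity condition a·f(n/b) = 38·(n/2)^8 = (38/256)·n^8 ≤ c·f(n) holds with c = 38/256 ≈ 0.148 < 1. So this is Case 3: T(n) = Θ(f(n)) = Θ(n^8).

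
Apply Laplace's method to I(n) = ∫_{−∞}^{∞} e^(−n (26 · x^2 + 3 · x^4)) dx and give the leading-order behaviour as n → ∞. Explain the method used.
I(n) ~ sqrt(π/(26n))

φ(x) = 26 · x^2 + 3 · x^4 has its unique global minimum at x* = 0 (since φ'(x) = 52x + 12x^3 = 0 only at x = 0 for real x with both coefficients positive, and φ → ∞ as |x| → ∞). At x* = 0, φ(0) = 0 and φ''(0) = 52. Laplace's method then gives
  I(n) ~ sqrt(2π / (n · φ''(0))) · e^(−n φ(0)) = sqrt(2π / (52n)) = sqrt(π/(26n)).
The 3 · x^4 term contributes only at subleading order (an O(1/n) relative correction).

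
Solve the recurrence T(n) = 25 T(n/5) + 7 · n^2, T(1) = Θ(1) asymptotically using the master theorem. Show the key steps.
T(n) = Θ(n^2 log n)

log_5 25 = 2, and f(n) = 7 · n^2 = Θ(n^(log_5 25)). This is Case 2 of the master theorem: T(n) = Θ(f(n) · log n) = Θ(n^2 log n).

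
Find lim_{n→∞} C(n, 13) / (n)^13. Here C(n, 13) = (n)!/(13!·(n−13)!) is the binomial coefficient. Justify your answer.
lim = 1/13! = 1/6227020800

With N = n → ∞: C(N, 13) / N^13 = [N(N−1)…(N−12)] / (13! · N^13) = (1/13!) · 1 · (1 − 1/n) · … · (1 − 12/n). Each factor → 1 as N → ∞, so the limit is 1/13! = 1/6227020800.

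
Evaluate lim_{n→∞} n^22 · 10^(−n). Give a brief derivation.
lim = 0

Exponentials with base > 1 dominate every fixed polynomial: for any fixed c, n^c / 10^n → 0 as n → ∞ (e.g. by the ratio test, or by writing 10^n = e^(n ln 10) and noting e^(n ln 10) / n^c → ∞). Hence n^22 · 10^(−n) = n^22 / 10^n → 0.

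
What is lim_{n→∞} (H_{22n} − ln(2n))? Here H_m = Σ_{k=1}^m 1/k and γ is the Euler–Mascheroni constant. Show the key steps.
lim = ln 11 + γ

By Euler-Maclaurin, H_m = ln m + γ + O(1/m). So
  H_{22n} − ln(2n) = ln(22n) + γ − ln(2n) + O(1/n)
                       = ln(22/2) + γ + O(1/n).
Hence the limit is ln(22/2) + γ (= ln 11).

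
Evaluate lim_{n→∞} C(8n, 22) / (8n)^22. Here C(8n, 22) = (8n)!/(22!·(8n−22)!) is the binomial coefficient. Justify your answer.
lim = 1/22! = 1/1124000727777607680000

With N = 8n → ∞: C(N, 22) / N^22 = [N(N−1)…(N−21)] / (22! · N^22) = (1/22!) · 1 · (1 − 1/(8n)) · … · (1 − 21/(8n)). Each factor → 1 as N → ∞, so the limit is 1/22! = 1/1124000727777607680000.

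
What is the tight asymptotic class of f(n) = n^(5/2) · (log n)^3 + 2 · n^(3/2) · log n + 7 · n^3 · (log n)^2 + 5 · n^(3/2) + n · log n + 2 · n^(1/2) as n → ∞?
f(n) ∈ Θ(n^3 · (log n)^2)

Compare the terms by growth order. For large n, n^a · (log n)^b dominates n^a' · (log n)^b' iff a > a', or (a = a' and b > b'). Ranking the 6 terms shows the dominant one is 7 · n^3 · (log n)^2. Hence f(n) ∈ Θ(n^3 · (log n)^2).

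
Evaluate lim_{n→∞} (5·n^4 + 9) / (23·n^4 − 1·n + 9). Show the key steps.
lim = 5/23

For large n the leading n^4 terms dominate both numerator and denominator. Dividing top and bottom by n^4, every other term tends to 0, leaving 5/23.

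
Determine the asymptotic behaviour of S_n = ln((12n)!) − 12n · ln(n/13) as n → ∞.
S_n ~ 12n · (ln 156 − 1) + O(ln n)

Stirling: ln((12n)!) = 12n ln(12n) − 12n + O(ln n).
  S_n = 12n ln(12n) − 12n − 12n ln(n/13) + O(ln n)
      = 12n ln(12n) − 12n ln n + 12n ln 13 − 12n + O(ln n)
      = 12n ln 12 + 12n ln 13 − 12n + O(ln n)
      = 12n (ln 156 − 1) + O(ln n).
Numerically ln(156) − 1 ≈ 4.0499.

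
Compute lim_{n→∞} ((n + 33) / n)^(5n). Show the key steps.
lim = e^165

Rewrite as (1 + 33/n)^(5n). By the standard limit (1 + x/n)^n → e^x, we have (1 + 33/n)^n → e^33, and raising to the 5th power gives e^165.
More precisely, ln[(1 + 33/n)^(5n)] = 5n · ln(1 + 33/n) = 5n · (33/n + O(1/n^2)) = 165 + O(1/n) → 165.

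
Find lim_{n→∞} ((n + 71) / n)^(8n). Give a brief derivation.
lim = e^568

Rewrite as (1 + 71/n)^(8n). By the standard limit (1 + x/n)^n → e^x, we have (1 + 71/n)^n → e^71, and raising to the 8th power gives e^568.
More precisely, ln[(1 + 71/n)^(8n)] = 8n · ln(1 + 71/n) = 8n · (71/n + O(1/n^2)) = 568 + O(1/n) → 568.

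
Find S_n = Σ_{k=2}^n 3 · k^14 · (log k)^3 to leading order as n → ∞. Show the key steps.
S_n ~ n^15 · (log n)^3 / 5

By integral comparison, S_n = ∫_1^n 3 · x^14 · (log x)^3 dx + O(n^14 · (log n)^3). For the integral, the leading term of ∫_1^n x^14 (log x)^3 dx is n^15/15 · (log n)^3 (by repeated integration by parts; each step lowers the log-exponent and produces a relatively O(1/log n) correction). Hence S_n ~ n^15 · (log n)^3 / 5.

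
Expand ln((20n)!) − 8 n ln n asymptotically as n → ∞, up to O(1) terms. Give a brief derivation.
ln((20n)!) − 8 n ln n = 12 n ln n + 20(ln 20 − 1) n + (1/2) ln(2π·20n) + O(1/n)

Stirling: ln((20n)!) = 20n ln(20n) − 20n + (1/2) ln(2π·20n) + O(1/n).
Expand 20n ln(20n) = 20n (ln n + ln 20) = 20n ln n + 20n ln 20.
Subtract 8n ln n: leading term is (20 − 8) n ln n = 12 n ln n. The next term is 20n ln 20 − 20n = 20(ln 20 − 1) n. Then the (1/2) ln(2π·20n) correction.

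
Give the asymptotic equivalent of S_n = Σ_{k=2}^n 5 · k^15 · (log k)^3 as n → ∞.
S_n ~ 5 · n^16 · (log n)^3 / 16

By integral comparison, S_n = ∫_1^n 5 · x^15 · (log x)^3 dx + O(n^15 · (log n)^3). For the integral, the leading term of ∫_1^n x^15 (log x)^3 dx is n^16/16 · (log n)^3 (by repeated integration by parts; each step lowers the log-exponent and produces a relatively O(1/log n) correction). Hence S_n ~ 5 · n^16 · (log n)^3 / 16.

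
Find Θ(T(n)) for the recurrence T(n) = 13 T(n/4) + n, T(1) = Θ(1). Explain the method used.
T(n) = Θ(n^(log_4 13))

Master theorem: compare f(n) = n to n^(log_4 13) where log_4 13 ≈ 1.850. Since 1 < log_4 13, we have f(n) = O(n^(log_4 13 − ε)) for some ε > 0 — Case 1. Hence T(n) = Θ(n^(log_4 13)).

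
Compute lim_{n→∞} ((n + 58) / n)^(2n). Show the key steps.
lim = e^116

Rewrite as (1 + 58/n)^(2n). By the standard limit (1 + x/n)^n → e^x, we have (1 + 58/n)^n → e^58, and raising to the 2nd power gives e^116.
More precisely, ln[(1 + 58/n)^(2n)] = 2n · ln(1 + 58/n) = 2n · (58/n + O(1/n^2)) = 116 + O(1/n) → 116.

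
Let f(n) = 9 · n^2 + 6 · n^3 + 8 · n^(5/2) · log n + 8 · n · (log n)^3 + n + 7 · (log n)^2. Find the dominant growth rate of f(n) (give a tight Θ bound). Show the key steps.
f(n) ∈ Θ(n^3)

Compare the terms by growth order. For large n, n^a · (log n)^b dominates n^a' · (log n)^b' iff a > a', or (a = a' and b > b'). Ranking the 6 terms shows the dominant one is 6 · n^3. Hence f(n) ∈ Θ(n^3).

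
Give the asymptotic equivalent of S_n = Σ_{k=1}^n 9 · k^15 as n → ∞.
S_n ~ 9 · n^16 / 16

By integral comparison (Euler-Maclaurin), Σ_{k=1}^n 9 · k^15 = 9 · ∫_0^n x^15 dx + O(n^15) = 9 · n^16/16 + O(n^15). (Equivalently, Faulhaber's formula gives the same leading term.)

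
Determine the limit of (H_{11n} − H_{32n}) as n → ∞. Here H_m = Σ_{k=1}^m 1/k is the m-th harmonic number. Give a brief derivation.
lim = ln(11/32)

Euler-Maclaurin gives H_m = ln m + γ + 1/(2m) + O(1/m^2). The γ and O(1/m) terms cancel in the difference:
  H_{11n} − H_{32n} = ln(11n) − ln(32n) + O(1/n) = ln(11/32) + O(1/n).
Hence the limit is ln(11/32).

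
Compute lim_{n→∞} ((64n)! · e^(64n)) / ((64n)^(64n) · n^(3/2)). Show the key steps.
lim = 0

Stirling: (64n)! ~ sqrt(2π·64n) · (64n/e)^(64n). Hence
  (64n)! · e^(64n) / (64n)^(64n) ~ sqrt(2π·64n).
Dividing by n^(3/2): sqrt(2π·64n) / n^(3/2) = sqrt(2π·64) · n^((1−3)/2), so the expression behaves like sqrt(2π·64) · n^((1−3)/2) → 0.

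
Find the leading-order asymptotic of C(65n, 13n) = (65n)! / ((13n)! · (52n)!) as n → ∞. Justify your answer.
C(65n, 13n) ~ (3125/256)^(13n) · sqrt(5/(8π·13n))

Write N = 13n. Apply Stirling to each factorial:
  (5N)! ~ sqrt(2π·5N) · (5N/e)^(5N),
  N! ~ sqrt(2π N) · (N/e)^N,
  (4N)! ~ sqrt(2π·4N) · (4N/e)^(4N).
The exponential factors combine to (5N)^(5N) / (N^N · (4N)^(4N)) = 5^(5N)/4^(4N) = (5^5/4^4)^N = (3125/256)^N.
The square-root prefactors combine to sqrt(2π·5N) / (sqrt(2π N)·sqrt(2π·4N)) = sqrt(5 / (2π·4·N)) = sqrt(5/(8π·13n)).
Substituting N = 13n: C(65n, 13n) ~ (3125/256)^(13n) · sqrt(5/(8π·13n)).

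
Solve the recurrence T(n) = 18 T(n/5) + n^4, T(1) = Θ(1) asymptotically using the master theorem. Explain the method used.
T(n) = Θ(n^4)

log_5 18 ≈ 1.796. f(n) = n^4 dominates n^(log_5 18) since 4 > 1.796, and the regularity condition a·f(n/b) = 18·(n/5)^4 = (18/625)·n^4 ≤ c·f(n) holds with c = 18/625 ≈ 0.0288 < 1. So this is Case 3: T(n) = Θ(f(n)) = Θ(n^4).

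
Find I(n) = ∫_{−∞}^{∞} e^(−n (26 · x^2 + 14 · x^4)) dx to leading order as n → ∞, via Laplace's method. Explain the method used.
I(n) ~ sqrt(π/(26n))

φ(x) = 26 · x^2 + 14 · x^4 has its unique global minimum at x* = 0 (since φ'(x) = 52x + 56x^3 = 0 only at x = 0 for real x with both coefficients positive, and φ → ∞ as |x| → ∞). At x* = 0, φ(0) = 0 and φ''(0) = 52. Laplace's method then gives
  I(n) ~ sqrt(2π / (n · φ''(0))) · e^(−n φ(0)) = sqrt(2π / (52n)) = sqrt(π/(26n)).
The 14 · x^4 term contributes only at subleading order (an O(1/n) relative correction).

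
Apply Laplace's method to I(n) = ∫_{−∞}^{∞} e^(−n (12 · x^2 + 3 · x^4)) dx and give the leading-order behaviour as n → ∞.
I(n) ~ sqrt(π/(12n))

φ(x) = 12 · x^2 + 3 · x^4 has its unique global minimum at x* = 0 (since φ'(x) = 24x + 12x^3 = 0 only at x = 0 for real x with both coefficients positive, and φ → ∞ as |x| → ∞). At x* = 0, φ(0) = 0 and φ''(0) = 24. Laplace's method then gives
  I(n) ~ sqrt(2π / (n · φ''(0))) · e^(−n φ(0)) = sqrt(2π / (24n)) = sqrt(π/(12n)).
The 3 · x^4 term contributes only at subleading order (an O(1/n) relative correction).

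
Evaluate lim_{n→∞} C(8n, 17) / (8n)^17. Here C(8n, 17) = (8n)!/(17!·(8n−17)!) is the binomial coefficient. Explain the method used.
lim = 1/17! = 1/355687428096000

With N = 8n → ∞: C(N, 17) / N^17 = [N(N−1)…(N−16)] / (17! · N^17) = (1/17!) · 1 · (1 − 1/(8n)) · … · (1 − 16/(8n)). Each factor → 1 as N → ∞, so the limit is 1/17! = 1/355687428096000.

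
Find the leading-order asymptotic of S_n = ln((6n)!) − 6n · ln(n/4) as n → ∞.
S_n ~ 6n · (ln 24 − 1) + O(ln n)

Stirling: ln((6n)!) = 6n ln(6n) − 6n + O(ln n).
  S_n = 6n ln(6n) − 6n − 6n ln(n/4) + O(ln n)
      = 6n ln(6n) − 6n ln n + 6n ln 4 − 6n + O(ln n)
      = 6n ln 6 + 6n ln 4 − 6n + O(ln n)
      = 6n (ln 24 − 1) + O(ln n).
Numerically ln(24) − 1 ≈ 2.1781.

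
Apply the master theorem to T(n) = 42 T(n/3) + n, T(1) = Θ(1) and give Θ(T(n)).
T(n) = Θ(n^(log_3 42))

Master theorem: compare f(n) = n to n^(log_3 42) where log_3 42 ≈ 3.402. Since 1 < log_3 42, we have f(n) = O(n^(log_3 42 − ε)) for some ε > 0 — Case 1. Hence T(n) = Θ(n^(log_3 42)).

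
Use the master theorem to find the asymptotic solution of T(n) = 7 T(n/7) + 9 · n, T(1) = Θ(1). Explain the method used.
T(n) = Θ(n log n)

log_7 7 = 1, and f(n) = 9 · n = Θ(n^(log_7 7)). This is Case 2 of the master theorem: T(n) = Θ(f(n) · log n) = Θ(n log n).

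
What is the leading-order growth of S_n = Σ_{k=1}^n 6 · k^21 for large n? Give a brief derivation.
S_n ~ 3 · n^22 / 11

By integral comparison (Euler-Maclaurin), Σ_{k=1}^n 6 · k^21 = 6 · ∫_0^n x^21 dx + O(n^21) = 6 · n^22/22 = 3 · n^22 / 11 + O(n^21). (Equivalently, Faulhaber's formula gives the same leading term.)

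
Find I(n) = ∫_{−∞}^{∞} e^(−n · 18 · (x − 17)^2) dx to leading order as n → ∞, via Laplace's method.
I(n) = sqrt(π/(18n))

Here φ(x) = 18 · (x − 17)^2 has its unique minimum at x* = 17 with φ(x*) = 0 and φ''(x*) = 36. Laplace's method gives
  I(n) ~ e^(−n φ(x*)) · sqrt(2π / (n · φ''(x*))) = sqrt(2π / (36n)) = sqrt(π/(18n)).
This is exact: substituting u = (x − 17)·sqrt(18n) gives I(n) = (1/sqrt(18n)) ∫_{−∞}^{∞} e^(−u^2) du = sqrt(π/(18n)).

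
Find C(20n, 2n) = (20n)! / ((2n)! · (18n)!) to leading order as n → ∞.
C(20n, 2n) ~ (10000000000/387420489)^(2n) · sqrt(5/(9π·2n))

Write N = 2n. Apply Stirling to each factorial:
  (10N)! ~ sqrt(2π·10N) · (10N/e)^(10N),
  N! ~ sqrt(2π N) · (N/e)^N,
  (9N)! ~ sqrt(2π·9N) · (9N/e)^(9N).
The exponential factors combine to (10N)^(10N) / (N^N · (9N)^(9N)) = 10^(10N)/9^(9N) = (10^10/9^9)^N = (10000000000/387420489)^N.
The square-root prefactors combine to sqrt(2π·10N) / (sqrt(2π N)·sqrt(2π·9N)) = sqrt(10 / (2π·9·N)) = sqrt(5/(9π·2n)).
Substituting N = 2n: C(20n, 2n) ~ (10000000000/387420489)^(2n) · sqrt(5/(9π·2n)).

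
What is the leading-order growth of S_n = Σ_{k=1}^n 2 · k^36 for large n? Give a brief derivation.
S_n ~ 2 · n^37 / 37

By integral comparison (Euler-Maclaurin), Σ_{k=1}^n 2 · k^36 = 2 · ∫_0^n x^36 dx + O(n^36) = 2 · n^37/37 + O(n^36). (Equivalently, Faulhaber's formula gives the same leading term.)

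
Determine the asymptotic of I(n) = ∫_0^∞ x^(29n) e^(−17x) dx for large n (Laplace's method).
I(n) ~ (sqrt(2π·29n) / 17) · (29n/(17e))^(29n)

Write the integrand as exp(29n ln x − 17x) and set f(x) = 29n ln x − 17x. Then f'(x) = 29n/x − 17 = 0 at x* = 29n/17, and f''(x*) = −29n/x*^2 = −17^2/(29n). Laplace's method (interior maximum) gives
  I(n) ~ e^(f(x*)) · sqrt(2π / |f''(x*)|)
        = exp(29n ln(29n/17) − 29n) · sqrt(2π · 29n / 17^2)
        = (29n/17)^(29n) e^(−29n) · sqrt(2π·29n) / 17
        = (sqrt(2π·29n) / 17) · (29n/(17e))^(29n).
This matches Γ(29n+1)/17^(29n+1) with Stirling applied to Γ.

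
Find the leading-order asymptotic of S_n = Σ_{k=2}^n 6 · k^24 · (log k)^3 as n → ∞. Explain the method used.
S_n ~ 6 · n^25 · (log n)^3 / 25

By integral comparison, S_n = ∫_1^n 6 · x^24 · (log x)^3 dx + O(n^24 · (log n)^3). For the integral, the leading term of ∫_1^n x^24 (log x)^3 dx is n^25/25 · (log n)^3 (by repeated integration by parts; each step lowers the log-exponent and produces a relatively O(1/log n) correction). Hence S_n ~ 6 · n^25 · (log n)^3 / 25.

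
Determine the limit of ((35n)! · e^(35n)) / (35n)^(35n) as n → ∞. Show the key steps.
lim = ∞

Stirling: (35n)! ~ sqrt(2π·35n) · (35n/e)^(35n). Hence
  (35n)! · e^(35n) / (35n)^(35n) ~ sqrt(2π·35n) = sqrt(2π·35) · sqrt(n) → ∞.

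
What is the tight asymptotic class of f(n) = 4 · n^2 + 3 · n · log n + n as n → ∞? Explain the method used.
f(n) ∈ Θ(n^2)

Compare the terms by growth order. For large n, n^a · (log n)^b dominates n^a' · (log n)^b' iff a > a', or (a = a' and b > b'). Ranking the 3 terms shows the dominant one is 4 · n^2. Hence f(n) ∈ Θ(n^2).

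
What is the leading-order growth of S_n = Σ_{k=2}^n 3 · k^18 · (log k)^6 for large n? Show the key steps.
S_n ~ 3 · n^19 · (log n)^6 / 19

By integral comparison, S_n = ∫_1^n 3 · x^18 · (log x)^6 dx + O(n^18 · (log n)^6). For the integral, the leading term of ∫_1^n x^18 (log x)^6 dx is n^19/19 · (log n)^6 (by repeated integration by parts; each step lowers the log-exponent and produces a relatively O(1/log n) correction). Hence S_n ~ 3 · n^19 · (log n)^6 / 19.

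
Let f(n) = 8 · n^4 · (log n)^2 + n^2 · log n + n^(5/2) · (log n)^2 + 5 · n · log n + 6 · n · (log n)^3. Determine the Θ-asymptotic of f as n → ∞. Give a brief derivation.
f(n) ∈ Θ(n^4 · (log n)^2)

Compare the terms by growth order. For large n, n^a · (log n)^b dominates n^a' · (log n)^b' iff a > a', or (a = a' and b > b'). Ranking the 5 terms shows the dominant one is 8 · n^4 · (log n)^2. Hence f(n) ∈ Θ(n^4 · (log n)^2).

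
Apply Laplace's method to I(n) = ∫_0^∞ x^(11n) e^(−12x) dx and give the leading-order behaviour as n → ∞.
I(n) ~ (sqrt(2π·11n) / 12) · (11n/(12e))^(11n)

Write the integrand as exp(11n ln x − 12x) and set f(x) = 11n ln x − 12x. Then f'(x) = 11n/x − 12 = 0 at x* = 11n/12, and f''(x*) = −11n/x*^2 = −12^2/(11n). Laplace's method (interior maximum) gives
  I(n) ~ e^(f(x*)) · sqrt(2π / |f''(x*)|)
        = exp(11n ln(11n/12) − 11n) · sqrt(2π · 11n / 12^2)
        = (11n/12)^(11n) e^(−11n) · sqrt(2π·11n) / 12
        = (sqrt(2π·11n) / 12) · (11n/(12e))^(11n).
This matches Γ(11n+1)/12^(11n+1) with Stirling applied to Γ.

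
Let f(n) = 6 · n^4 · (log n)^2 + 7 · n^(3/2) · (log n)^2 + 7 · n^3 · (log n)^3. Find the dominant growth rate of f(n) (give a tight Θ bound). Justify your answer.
f(n) ∈ Θ(n^4 · (log n)^2)

Compare the terms by growth order. For large n, n^a · (log n)^b dominates n^a' · (log n)^b' iff a > a', or (a = a' and b > b'). Ranking the 3 terms shows the dominant one is 6 · n^4 · (log n)^2. Hence f(n) ∈ Θ(n^4 · (log n)^2).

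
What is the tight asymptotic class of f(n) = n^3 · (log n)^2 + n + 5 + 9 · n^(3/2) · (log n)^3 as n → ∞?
f(n) ∈ Θ(n^3 · (log n)^2)

Compare the terms by growth order. For large n, n^a · (log n)^b dominates n^a' · (log n)^b' iff a > a', or (a = a' and b > b'). Ranking the 4 terms shows the dominant one is n^3 · (log n)^2. Hence f(n) ∈ Θ(n^3 · (log n)^2).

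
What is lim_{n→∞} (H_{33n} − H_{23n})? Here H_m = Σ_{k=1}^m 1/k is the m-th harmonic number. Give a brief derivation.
lim = ln(33/23)

Euler-Maclaurin gives H_m = ln m + γ + 1/(2m) + O(1/m^2). The γ and O(1/m) terms cancel in the difference:
  H_{33n} − H_{23n} = ln(33n) − ln(23n) + O(1/n) = ln(33/23) + O(1/n).
Hence the limit is ln(33/23).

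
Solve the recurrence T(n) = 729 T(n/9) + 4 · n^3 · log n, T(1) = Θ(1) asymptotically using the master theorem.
T(n) = Θ(n^3 · (log n)^2)

Here log_9 729 = 3 and f(n) = 4 · n^3 · log n = Θ(n^(log_9 729) · (log n)^1). This is the extended Case 2 of the master theorem (f matches the critical exponent up to log factors), giving T(n) = Θ(n^(log_9 729) · (log n)^(1+1)) = Θ(n^3 · (log n)^2).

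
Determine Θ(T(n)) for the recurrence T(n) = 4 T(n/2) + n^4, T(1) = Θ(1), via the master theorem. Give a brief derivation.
T(n) = Θ(n^4)

log_2 4 ≈ 2.000. f(n) = n^4 dominates n^(log_2 4) since 4 > 2.000, and the regularity condition a·f(n/b) = 4·(n/2)^4 = (4/16)·n^4 ≤ c·f(n) holds with c = 4/16 ≈ 0.25 < 1. So this is Case 3: T(n) = Θ(f(n)) = Θ(n^4).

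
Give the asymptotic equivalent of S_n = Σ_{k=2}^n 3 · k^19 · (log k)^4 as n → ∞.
S_n ~ 3 · n^20 · (log n)^4 / 20

By integral comparison, S_n = ∫_1^n 3 · x^19 · (log x)^4 dx + O(n^19 · (log n)^4). For the integral, the leading term of ∫_1^n x^19 (log x)^4 dx is n^20/20 · (log n)^4 (by repeated integration by parts; each step lowers the log-exponent and produces a relatively O(1/log n) correction). Hence S_n ~ 3 · n^20 · (log n)^4 / 20.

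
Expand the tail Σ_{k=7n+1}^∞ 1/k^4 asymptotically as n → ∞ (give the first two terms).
Σ_{k>7n} 1/k^4 = 1/(3 · (7n)^3) − 1/(2 · (7n)^4) + O(1/(7n)^5)

Compare to the integral: ∫_{7n}^∞ x^(−4) dx = [−x^(−3)/3]_{7n}^∞ = 1/((4−1)·(7n)^3). The Euler-Maclaurin correction adds −f(7n)/2 = −1/(2·(7n)^4). Euler-Maclaurin then gives
  Σ_{k>7n} 1/k^4 = ∫_{7n}^∞ dx/x^4 − 1/(2·(7n)^4) + O(1/(7n)^5).
(Equivalently this is ζ(4) − Σ_{k≤7n} 1/k^4.)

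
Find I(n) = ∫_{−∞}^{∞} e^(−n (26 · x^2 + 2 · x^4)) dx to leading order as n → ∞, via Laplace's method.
I(n) ~ sqrt(π/(26n))

φ(x) = 26 · x^2 + 2 · x^4 has its unique global minimum at x* = 0 (since φ'(x) = 52x + 8x^3 = 0 only at x = 0 for real x with both coefficients positive, and φ → ∞ as |x| → ∞). At x* = 0, φ(0) = 0 and φ''(0) = 52. Laplace's method then gives
  I(n) ~ sqrt(2π / (n · φ''(0))) · e^(−n φ(0)) = sqrt(2π / (52n)) = sqrt(π/(26n)).
The 2 · x^4 term contributes only at subleading order (an O(1/n) relative correction).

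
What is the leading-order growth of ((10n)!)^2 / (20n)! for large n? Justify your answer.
((10n)!)^2/(20n)! ~ ((2π·10n)^(1/2) / sqrt(2)) · 2^(−2·10n)  →  0

Write N = 10n. Stirling: N! ~ sqrt(2π N)(N/e)^N and (2N)! ~ sqrt(2π·2N)·(2N/e)^(2N).
  (N!)^2/(2N)! ~ (2π N)^(2/2) (N/e)^(2N) / [sqrt(2π·2N) (2N/e)^(2N)]
     = (2π N)^(2/2) / sqrt(2π·2N) · (N/(2N))^(2N)
     = (2π N)^((2−1)/2) / sqrt(2) · 2^(−2N).
Since 2^2 > 1, the factor 2^(−2N) decays exponentially, so the ratio → 0. Substituting N = 10n gives the stated form.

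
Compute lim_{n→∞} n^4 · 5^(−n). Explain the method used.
lim = 0

Exponentials with base > 1 dominate every fixed polynomial: for any fixed c, n^c / 5^n → 0 as n → ∞ (e.g. by the ratio test, or by writing 5^n = e^(n ln 5) and noting e^(n ln 5) / n^c → ∞). Hence n^4 · 5^(−n) = n^4 / 5^n → 0.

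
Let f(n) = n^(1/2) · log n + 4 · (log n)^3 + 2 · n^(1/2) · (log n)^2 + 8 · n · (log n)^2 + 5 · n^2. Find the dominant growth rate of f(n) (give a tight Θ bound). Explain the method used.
f(n) ∈ Θ(n^2)

Compare the terms by growth order. For large n, n^a · (log n)^b dominates n^a' · (log n)^b' iff a > a', or (a = a' and b > b'). Ranking the 5 terms shows the dominant one is 5 · n^2. Hence f(n) ∈ Θ(n^2).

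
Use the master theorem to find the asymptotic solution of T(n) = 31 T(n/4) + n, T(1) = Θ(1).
T(n) = Θ(n^(log_4 31))

Master theorem: compare f(n) = n to n^(log_4 31) where log_4 31 ≈ 2.477. Since 1 < log_4 31, we have f(n) = O(n^(log_4 31 − ε)) for some ε > 0 — Case 1. Hence T(n) = Θ(n^(log_4 31)).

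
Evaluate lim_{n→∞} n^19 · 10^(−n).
lim = 0

Exponentials with base > 1 dominate every fixed polynomial: for any fixed c, n^c / 10^n → 0 as n → ∞ (e.g. by the ratio test, or by writing 10^n = e^(n ln 10) and noting e^(n ln 10) / n^c → ∞). Hence n^19 · 10^(−n) = n^19 / 10^n → 0.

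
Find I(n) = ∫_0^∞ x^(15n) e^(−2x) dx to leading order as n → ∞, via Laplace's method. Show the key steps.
I(n) ~ (sqrt(2π·15n) / 2) · (15n/(2e))^(15n)

Write the integrand as exp(15n ln x − 2x) and set f(x) = 15n ln x − 2x. Then f'(x) = 15n/x − 2 = 0 at x* = 15n/2, and f''(x*) = −15n/x*^2 = −2^2/(15n). Laplace's method (interior maximum) gives
  I(n) ~ e^(f(x*)) · sqrt(2π / |f''(x*)|)
        = exp(15n ln(15n/2) − 15n) · sqrt(2π · 15n / 2^2)
        = (15n/2)^(15n) e^(−15n) · sqrt(2π·15n) / 2
        = (sqrt(2π·15n) / 2) · (15n/(2e))^(15n).
This matches Γ(15n+1)/2^(15n+1) with Stirling applied to Γ.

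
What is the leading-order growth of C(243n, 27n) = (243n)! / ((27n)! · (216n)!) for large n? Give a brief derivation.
C(243n, 27n) ~ (387420489/16777216)^(27n) · sqrt(9/(16π·27n))

Write N = 27n. Apply Stirling to each factorial:
  (9N)! ~ sqrt(2π·9N) · (9N/e)^(9N),
  N! ~ sqrt(2π N) · (N/e)^N,
  (8N)! ~ sqrt(2π·8N) · (8N/e)^(8N).
The exponential factors combine to (9N)^(9N) / (N^N · (8N)^(8N)) = 9^(9N)/8^(8N) = (9^9/8^8)^N = (387420489/16777216)^N.
The square-root prefactors combine to sqrt(2π·9N) / (sqrt(2π N)·sqrt(2π·8N)) = sqrt(9 / (2π·8·N)) = sqrt(9/(16π·27n)).
Substituting N = 27n: C(243n, 27n) ~ (387420489/16777216)^(27n) · sqrt(9/(16π·27n)).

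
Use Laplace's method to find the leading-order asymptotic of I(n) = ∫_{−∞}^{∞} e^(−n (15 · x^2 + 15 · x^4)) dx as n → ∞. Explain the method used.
I(n) ~ sqrt(π/(15n))

φ(x) = 15 · x^2 + 15 · x^4 has its unique global minimum at x* = 0 (since φ'(x) = 30x + 60x^3 = 0 only at x = 0 for real x with both coefficients positive, and φ → ∞ as |x| → ∞). At x* = 0, φ(0) = 0 and φ''(0) = 30. Laplace's method then gives
  I(n) ~ sqrt(2π / (n · φ''(0))) · e^(−n φ(0)) = sqrt(2π / (30n)) = sqrt(π/(15n)).
The 15 · x^4 term contributes only at subleading order (an O(1/n) relative correction).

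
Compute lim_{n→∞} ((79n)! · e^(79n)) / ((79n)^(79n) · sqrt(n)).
lim = sqrt(2π·79)

Stirling: (79n)! ~ sqrt(2π·79n) · (79n/e)^(79n). Hence
  (79n)! · e^(79n) / (79n)^(79n) ~ sqrt(2π·79n).
Dividing by sqrt(n): sqrt(2π·79n) / sqrt(n) = sqrt(2π·79) · n^((1−1)/2), so the limit is sqrt(2π·79).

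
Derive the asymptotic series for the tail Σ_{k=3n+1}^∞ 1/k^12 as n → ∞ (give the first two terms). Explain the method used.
Σ_{k>3n} 1/k^12 = 1/(11 · (3n)^11) − 1/(2 · (3n)^12) + O(1/(3n)^13)

Compare to the integral: ∫_{3n}^∞ x^(−12) dx = [−x^(−11)/11]_{3n}^∞ = 1/((12−1)·(3n)^11). The Euler-Maclaurin correction adds −f(3n)/2 = −1/(2·(3n)^12). Euler-Maclaurin then gives
  Σ_{k>3n} 1/k^12 = ∫_{3n}^∞ dx/x^12 − 1/(2·(3n)^12) + O(1/(3n)^13).
(Equivalently this is ζ(12) − Σ_{k≤3n} 1/k^12.)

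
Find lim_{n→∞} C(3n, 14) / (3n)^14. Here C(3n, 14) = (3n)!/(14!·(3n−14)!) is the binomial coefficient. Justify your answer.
lim = 1/14! = 1/87178291200

With N = 3n → ∞: C(N, 14) / N^14 = [N(N−1)…(N−13)] / (14! · N^14) = (1/14!) · 1 · (1 − 1/(3n)) · … · (1 − 13/(3n)). Each factor → 1 as N → ∞, so the limit is 1/14! = 1/87178291200.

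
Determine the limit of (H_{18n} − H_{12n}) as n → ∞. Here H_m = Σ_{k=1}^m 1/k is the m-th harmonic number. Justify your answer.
lim = ln(18/12) = ln(3/2)

Euler-Maclaurin gives H_m = ln m + γ + 1/(2m) + O(1/m^2). The γ and O(1/m) terms cancel in the difference:
  H_{18n} − H_{12n} = ln(18n) − ln(12n) + O(1/n) = ln(18/12) + O(1/n).
Hence the limit is ln(18/12) = ln(3/2).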